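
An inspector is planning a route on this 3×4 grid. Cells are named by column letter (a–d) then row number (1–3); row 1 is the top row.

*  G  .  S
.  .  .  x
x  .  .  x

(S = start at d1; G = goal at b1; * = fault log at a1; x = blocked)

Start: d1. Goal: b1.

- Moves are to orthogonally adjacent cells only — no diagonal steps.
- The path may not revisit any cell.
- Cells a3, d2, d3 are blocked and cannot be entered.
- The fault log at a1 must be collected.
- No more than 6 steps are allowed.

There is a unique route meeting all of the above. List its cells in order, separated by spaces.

Any route must reach a1 and still end at b1 within 6 moves, so the order of the required stops is forced.
Route from d1: left to c1, down to c2, 2× left (reaching a2), up to a1, right to b1 — 6 moves in all.
Check: all required cells visited; 6 ≤ 6 moves.

d1 c1 c2 b2 a2 a1 b1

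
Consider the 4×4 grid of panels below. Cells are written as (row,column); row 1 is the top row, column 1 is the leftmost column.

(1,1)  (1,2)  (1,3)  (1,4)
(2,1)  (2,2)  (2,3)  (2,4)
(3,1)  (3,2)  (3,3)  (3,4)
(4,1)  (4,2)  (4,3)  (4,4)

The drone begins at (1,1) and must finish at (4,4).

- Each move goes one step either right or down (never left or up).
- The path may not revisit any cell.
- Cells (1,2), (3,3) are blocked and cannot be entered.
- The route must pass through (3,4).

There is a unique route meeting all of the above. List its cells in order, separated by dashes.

Moves only go right or down, so the column and row indices never decrease.
Route from (1,1): down to (2,1), 3× right (reaching (2,4)), 2× down (reaching (4,4)) — 6 moves in all.
Check: all required cells visited.

(1,1) - (2,1) - (2,2) - (2,3) - (2,4) - (3,4) - (4,4)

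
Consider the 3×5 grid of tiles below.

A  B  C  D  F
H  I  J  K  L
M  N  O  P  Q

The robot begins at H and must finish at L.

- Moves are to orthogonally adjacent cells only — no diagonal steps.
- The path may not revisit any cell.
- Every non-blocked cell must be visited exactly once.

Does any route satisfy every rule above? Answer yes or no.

no

Colour the cells like a checkerboard: each orthogonal step flips colour, so a Hamiltonian route alternates colours. Here there are 8 cells of one colour and 7 of the other, with start on the same colour as the goal — the counts and endpoints can't be arranged into an alternating sequence of length 15, so no Hamiltonian route exists.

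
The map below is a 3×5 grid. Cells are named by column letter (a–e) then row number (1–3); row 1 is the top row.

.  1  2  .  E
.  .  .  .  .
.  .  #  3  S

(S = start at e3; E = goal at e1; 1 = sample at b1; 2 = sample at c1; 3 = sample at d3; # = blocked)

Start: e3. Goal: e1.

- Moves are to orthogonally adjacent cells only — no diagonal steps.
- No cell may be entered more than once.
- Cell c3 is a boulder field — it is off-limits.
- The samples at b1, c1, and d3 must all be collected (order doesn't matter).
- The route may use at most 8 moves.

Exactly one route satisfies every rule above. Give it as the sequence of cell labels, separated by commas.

e3, d3, d2, c2, b2, b1, c1, d1, e1

Any route must reach b1, c1, and d3 and still end at e1 within 8 moves, so the order of the required stops is forced.
Route from e3: left to d3, up to d2, 2× left (reaching b2), up to b1, 3× right (reaching e1) — 8 moves in all.
Check: all required cells visited; 8 ≤ 8 moves.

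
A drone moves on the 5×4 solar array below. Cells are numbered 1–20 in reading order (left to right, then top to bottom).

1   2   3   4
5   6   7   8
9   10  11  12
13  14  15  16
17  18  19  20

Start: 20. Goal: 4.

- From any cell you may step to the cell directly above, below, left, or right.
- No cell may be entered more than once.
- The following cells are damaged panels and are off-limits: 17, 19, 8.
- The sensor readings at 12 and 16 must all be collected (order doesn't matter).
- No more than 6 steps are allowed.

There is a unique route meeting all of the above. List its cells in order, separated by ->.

Any route must reach 12 and 16 and still end at 4 within 6 moves, so the order of the required stops is forced.
Route from 20: up 2 to 12, left 1 to 11, up 2 to 3, right 1 to 4 — 6 moves in all.
Check: all required cells visited; 6 ≤ 6 moves.

20 -> 16 -> 12 -> 11 -> 7 -> 3 -> 4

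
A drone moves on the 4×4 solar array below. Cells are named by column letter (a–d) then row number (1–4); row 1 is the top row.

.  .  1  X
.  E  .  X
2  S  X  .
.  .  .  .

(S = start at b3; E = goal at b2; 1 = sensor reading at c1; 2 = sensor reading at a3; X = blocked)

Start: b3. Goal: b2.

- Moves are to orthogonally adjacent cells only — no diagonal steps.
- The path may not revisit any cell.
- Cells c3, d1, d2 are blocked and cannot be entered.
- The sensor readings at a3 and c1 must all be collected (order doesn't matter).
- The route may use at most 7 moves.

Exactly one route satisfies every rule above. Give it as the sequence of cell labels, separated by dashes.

Any route must reach a3 and c1 and still end at b2 within 7 moves, so the order of the required stops is forced.
Route from b3: left to a3, 2× up (reaching a1), 2× right (reaching c1), down to c2, left to b2 — 7 moves in all.
Check: all required cells visited; 7 ≤ 7 moves.

b3 - a3 - a2 - a1 - b1 - c1 - c2 - b2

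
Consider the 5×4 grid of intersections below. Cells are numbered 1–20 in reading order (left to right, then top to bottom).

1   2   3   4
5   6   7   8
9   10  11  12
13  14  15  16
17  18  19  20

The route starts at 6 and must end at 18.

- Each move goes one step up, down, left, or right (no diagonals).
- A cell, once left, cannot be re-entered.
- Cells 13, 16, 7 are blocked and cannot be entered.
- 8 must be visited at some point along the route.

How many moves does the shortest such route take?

9

Any route passes through 8 somewhere between 6 and 18. Summing Manhattan distances along the two legs (6 → 8 → 18) gives a lower bound of 2 + 5 = 7 moves.
That bound ignores the blocked cells. Measuring each leg by the fewest moves that actually steer around them (6→8: 4; 8→18: 5) raises the lower bound to 9.
A route of 9 moves exists: 6 → 2 → 3 → 4 → 8 → 12 → 11 → 15 → 19 → 18.
Since 9 matches that lower bound, it is optimal.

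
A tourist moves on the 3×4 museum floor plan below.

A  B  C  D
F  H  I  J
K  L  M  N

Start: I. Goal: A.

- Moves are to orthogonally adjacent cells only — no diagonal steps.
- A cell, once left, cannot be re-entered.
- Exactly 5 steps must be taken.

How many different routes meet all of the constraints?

Need simple routes of exactly 5 moves from I to A (Manhattan distance 3, so 1 moves are spent on a detour and 1 undoing it).
Enumerating: I C B H F A | I M L H B A | I M L H F A | I M L K F A | I H L K F A | I J D C B A.
That gives 6 routes.

6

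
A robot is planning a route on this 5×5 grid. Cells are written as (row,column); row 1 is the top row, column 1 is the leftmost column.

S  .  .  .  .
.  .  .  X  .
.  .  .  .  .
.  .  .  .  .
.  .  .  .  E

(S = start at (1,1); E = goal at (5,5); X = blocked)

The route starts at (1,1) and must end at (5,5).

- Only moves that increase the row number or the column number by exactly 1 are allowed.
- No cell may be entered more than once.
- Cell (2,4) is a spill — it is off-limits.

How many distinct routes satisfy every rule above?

54

A right/down-only route from (1,1) to (5,5) makes exactly 4 down-moves and 4 right-moves in some order.
With no other constraints that would be C(8,4) = 70 routes.
Subtract routes through each blocked cell (inclusion–exclusion for overlaps): − through (2,4): 16 → 54.
That gives 54 routes.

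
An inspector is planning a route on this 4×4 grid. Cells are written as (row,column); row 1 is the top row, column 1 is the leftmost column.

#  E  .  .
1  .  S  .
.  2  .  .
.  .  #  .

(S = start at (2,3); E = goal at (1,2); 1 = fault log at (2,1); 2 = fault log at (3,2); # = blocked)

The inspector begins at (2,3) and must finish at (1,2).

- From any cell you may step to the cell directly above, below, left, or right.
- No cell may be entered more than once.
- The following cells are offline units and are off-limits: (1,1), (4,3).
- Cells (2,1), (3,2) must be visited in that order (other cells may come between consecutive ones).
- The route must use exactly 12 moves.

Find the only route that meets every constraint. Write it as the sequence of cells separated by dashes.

The waypoints must appear in the order (2,1), (3,2), with no cell reused.
Route from (2,3): left 2 to (2,1), down 2 to (4,1), right 1 to (4,2), up 1 to (3,2), right 2 to (3,4), up 2 to (1,4), left 2 to (1,2) — 12 moves in all.
Check: order respected (1 at step 2, 2 at step 6); 12 moves as required.

(2,3) - (2,2) - (2,1) - (3,1) - (4,1) - (4,2) - (3,2) - (3,3) - (3,4) - (2,4) - (1,4) - (1,3) - (1,2)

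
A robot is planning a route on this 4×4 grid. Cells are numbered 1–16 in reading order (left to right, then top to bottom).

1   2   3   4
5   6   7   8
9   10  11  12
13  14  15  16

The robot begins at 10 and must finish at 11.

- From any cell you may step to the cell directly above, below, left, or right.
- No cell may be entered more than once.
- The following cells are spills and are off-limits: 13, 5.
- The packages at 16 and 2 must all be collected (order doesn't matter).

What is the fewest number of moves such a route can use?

Any route passes through 16 and 2 in some order between 10 and 11. Summing Manhattan distances along each leg and taking the cheapest ordering (10 → 2 → 16 → 11) gives a lower bound of 2 + 5 + 2 = 9 moves.
A route of 9 moves achieves this: 10 → 6 → 2 → 3 → 7 → 8 → 12 → 16 → 15 → 11.
Since 9 matches the lower bound, it is optimal.

9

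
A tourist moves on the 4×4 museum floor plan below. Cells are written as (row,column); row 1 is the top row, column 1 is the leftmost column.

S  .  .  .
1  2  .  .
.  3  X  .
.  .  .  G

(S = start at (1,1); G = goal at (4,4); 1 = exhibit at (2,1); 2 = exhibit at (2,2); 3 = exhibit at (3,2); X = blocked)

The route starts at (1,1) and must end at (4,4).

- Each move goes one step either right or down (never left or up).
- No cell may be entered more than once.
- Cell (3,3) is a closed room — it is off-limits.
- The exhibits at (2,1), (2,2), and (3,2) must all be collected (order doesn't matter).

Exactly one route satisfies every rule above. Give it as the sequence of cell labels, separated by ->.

Moves only go right or down, so the column and row indices never decrease.
Route from (1,1): down to (2,1), right to (2,2), 2× down (reaching (4,2)), 2× right (reaching (4,4)) — 6 moves in all.
Check: all required cells visited.

(1,1) -> (2,1) -> (2,2) -> (3,2) -> (4,2) -> (4,3) -> (4,4)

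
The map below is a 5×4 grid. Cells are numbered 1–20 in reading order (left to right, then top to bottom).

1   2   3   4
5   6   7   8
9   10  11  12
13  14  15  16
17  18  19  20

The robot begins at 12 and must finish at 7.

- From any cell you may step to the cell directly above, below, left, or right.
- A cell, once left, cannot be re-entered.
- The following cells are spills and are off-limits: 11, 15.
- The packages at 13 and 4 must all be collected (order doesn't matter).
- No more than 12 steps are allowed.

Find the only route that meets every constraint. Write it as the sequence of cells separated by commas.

Any route must reach 13 and 4 and still end at 7 within 12 moves, so the order of the required stops is forced.
Route from 12: 2× up (reaching 4), 3× left (reaching 1), 3× down (reaching 13), right to 14, 2× up (reaching 6), right to 7 — 12 moves in all.
Check: all required cells visited; 12 ≤ 12 moves.

12, 8, 4, 3, 2, 1, 5, 9, 13, 14, 10, 6, 7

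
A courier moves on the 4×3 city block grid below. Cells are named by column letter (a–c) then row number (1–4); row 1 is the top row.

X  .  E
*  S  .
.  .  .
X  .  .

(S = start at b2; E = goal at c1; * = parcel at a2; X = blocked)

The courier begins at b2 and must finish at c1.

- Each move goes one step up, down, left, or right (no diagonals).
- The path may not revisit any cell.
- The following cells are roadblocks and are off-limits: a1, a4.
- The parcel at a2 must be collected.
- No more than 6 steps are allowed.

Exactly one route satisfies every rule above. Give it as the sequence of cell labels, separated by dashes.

The budget equals the shortest possible length, so every move has to be on a shortest route through the required cells.
Route from b2: left 1 to a2, down 1 to a3, right 2 to c3, up 2 to c1 — 6 moves in all.
Check: all required cells visited; 6 ≤ 6 moves.

b2 - a2 - a3 - b3 - c3 - c2 - c1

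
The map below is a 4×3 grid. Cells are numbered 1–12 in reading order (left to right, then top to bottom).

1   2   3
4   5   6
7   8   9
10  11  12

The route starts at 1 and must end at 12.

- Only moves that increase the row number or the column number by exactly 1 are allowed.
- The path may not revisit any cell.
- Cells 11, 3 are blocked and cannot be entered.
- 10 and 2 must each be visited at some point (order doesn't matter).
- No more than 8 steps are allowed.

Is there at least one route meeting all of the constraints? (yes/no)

no

10 is below but to the left of 2: going 2 → 10 would need a leftward move and 10 → 2 an upward move, so no right/down-only route can visit both required cells.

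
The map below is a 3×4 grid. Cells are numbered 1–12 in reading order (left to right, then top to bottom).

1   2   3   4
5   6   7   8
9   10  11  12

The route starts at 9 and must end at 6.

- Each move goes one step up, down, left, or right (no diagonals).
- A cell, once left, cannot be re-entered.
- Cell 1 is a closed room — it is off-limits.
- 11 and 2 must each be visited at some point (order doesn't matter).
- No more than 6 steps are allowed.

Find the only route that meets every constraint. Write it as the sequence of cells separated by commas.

9, 10, 11, 7, 3, 2, 6

The 6-move cap with required stops at 11, 2 leaves no slack for detours.
Route from 9: right 2 to 11, up 2 to 3, left 1 to 2, down 1 to 6 — 6 moves in all.
Check: all required cells visited; 6 ≤ 6 moves.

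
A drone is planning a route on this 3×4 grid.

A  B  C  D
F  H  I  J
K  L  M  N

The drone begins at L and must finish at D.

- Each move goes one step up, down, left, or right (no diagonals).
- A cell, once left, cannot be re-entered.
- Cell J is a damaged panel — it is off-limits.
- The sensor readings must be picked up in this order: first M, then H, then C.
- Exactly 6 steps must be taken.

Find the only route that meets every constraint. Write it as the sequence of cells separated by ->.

L -> M -> I -> H -> B -> C -> D

The waypoints must appear in the order M, H, C, with no cell reused.
Route from L: right to M, up to I, left to H, up to B, 2× right (reaching D) — 6 moves in all.
Check: order respected (M at step 1, H at step 3, C at step 5); 6 moves as required.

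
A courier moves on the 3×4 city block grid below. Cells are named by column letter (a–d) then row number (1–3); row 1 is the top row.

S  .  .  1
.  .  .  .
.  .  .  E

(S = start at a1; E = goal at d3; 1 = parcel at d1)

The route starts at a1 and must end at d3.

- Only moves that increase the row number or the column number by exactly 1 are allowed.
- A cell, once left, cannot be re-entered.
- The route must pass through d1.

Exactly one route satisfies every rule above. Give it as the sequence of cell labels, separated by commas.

a1, b1, c1, d1, d2, d3

Moves only go right or down, so the column and row indices never decrease.
Route from a1: 3× right (reaching d1), 2× down (reaching d3) — 5 moves in all.
Check: all required cells visited.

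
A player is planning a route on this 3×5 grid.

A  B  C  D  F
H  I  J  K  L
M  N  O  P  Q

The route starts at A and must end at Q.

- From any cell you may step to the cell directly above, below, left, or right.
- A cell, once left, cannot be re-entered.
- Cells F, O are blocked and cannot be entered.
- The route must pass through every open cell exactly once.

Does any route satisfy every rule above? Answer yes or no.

no

Colour the cells like a checkerboard: each orthogonal step flips colour, so a Hamiltonian route alternates colours. Here there are 6 cells of one colour and 7 of the other, with start on the same colour as the goal — the counts and endpoints can't be arranged into an alternating sequence of length 13, so no Hamiltonian route exists.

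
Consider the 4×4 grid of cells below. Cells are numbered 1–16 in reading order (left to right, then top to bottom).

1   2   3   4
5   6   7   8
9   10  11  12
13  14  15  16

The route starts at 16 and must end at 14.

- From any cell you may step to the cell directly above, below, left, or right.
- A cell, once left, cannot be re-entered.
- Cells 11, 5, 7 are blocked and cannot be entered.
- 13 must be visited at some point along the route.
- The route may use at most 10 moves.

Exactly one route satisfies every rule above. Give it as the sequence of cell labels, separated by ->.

16 -> 12 -> 8 -> 4 -> 3 -> 2 -> 6 -> 10 -> 9 -> 13 -> 14

The budget equals the shortest possible length, so every move has to be on a shortest route through the required cells.
Route from 16: up 3 to 4, left 2 to 2, down 2 to 10, left 1 to 9, down 1 to 13, right 1 to 14 — 10 moves in all.
Check: all required cells visited; 10 ≤ 10 moves.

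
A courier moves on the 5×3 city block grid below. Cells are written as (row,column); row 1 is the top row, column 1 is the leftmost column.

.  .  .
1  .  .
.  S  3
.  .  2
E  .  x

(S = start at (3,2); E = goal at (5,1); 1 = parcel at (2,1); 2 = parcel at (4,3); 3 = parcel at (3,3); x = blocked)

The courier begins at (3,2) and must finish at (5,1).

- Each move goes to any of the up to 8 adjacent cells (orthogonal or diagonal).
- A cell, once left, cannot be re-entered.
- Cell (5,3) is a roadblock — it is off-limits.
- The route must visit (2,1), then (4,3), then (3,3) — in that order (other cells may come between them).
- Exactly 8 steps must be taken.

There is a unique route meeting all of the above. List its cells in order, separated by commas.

The waypoints must appear in the order (2,1), (4,3), (3,3), with no cell reused.
Route from (3,2): up-left to (2,1), 2× down (reaching (4,1)), down-right to (5,2), up-right to (4,3), up to (3,3), 2× down-left (reaching (5,1)) — 8 moves in all.
Check: order respected (1 at step 1, 2 at step 5, 3 at step 6); 8 moves as required.

(3,2), (2,1), (3,1), (4,1), (5,2), (4,3), (3,3), (4,2), (5,1)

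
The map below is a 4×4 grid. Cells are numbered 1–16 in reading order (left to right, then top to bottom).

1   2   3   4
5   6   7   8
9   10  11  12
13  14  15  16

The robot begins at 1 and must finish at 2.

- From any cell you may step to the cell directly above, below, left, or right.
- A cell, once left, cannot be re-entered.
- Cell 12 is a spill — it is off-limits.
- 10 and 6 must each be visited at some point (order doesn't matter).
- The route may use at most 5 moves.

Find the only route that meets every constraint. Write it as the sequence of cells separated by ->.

1 -> 5 -> 9 -> 10 -> 6 -> 2

The budget equals the shortest possible length, so every move has to be on a shortest route through the required cells.
Route from 1: down 2 to 9, right 1 to 10, up 2 to 2 — 5 moves in all.
Check: all required cells visited; 5 ≤ 5 moves.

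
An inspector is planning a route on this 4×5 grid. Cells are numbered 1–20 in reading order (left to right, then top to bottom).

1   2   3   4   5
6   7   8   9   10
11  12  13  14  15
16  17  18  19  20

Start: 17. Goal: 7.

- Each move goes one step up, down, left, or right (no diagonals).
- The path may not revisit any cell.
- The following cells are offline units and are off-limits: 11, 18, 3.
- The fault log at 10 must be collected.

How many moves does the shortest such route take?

Any route passes through 10 somewhere between 17 and 7. Summing Manhattan distances along the two legs (17 → 10 → 7) gives a lower bound of 5 + 3 = 8 moves.
A route of 8 moves achieves this: 17 → 12 → 13 → 14 → 15 → 10 → 9 → 8 → 7.
Since 8 matches the lower bound, it is optimal.

8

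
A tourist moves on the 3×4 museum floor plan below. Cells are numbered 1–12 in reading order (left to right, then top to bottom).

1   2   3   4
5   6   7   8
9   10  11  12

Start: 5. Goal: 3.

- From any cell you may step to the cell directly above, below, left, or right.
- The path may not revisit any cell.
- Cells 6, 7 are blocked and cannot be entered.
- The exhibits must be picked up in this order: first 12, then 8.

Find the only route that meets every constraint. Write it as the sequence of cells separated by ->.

5 -> 9 -> 10 -> 11 -> 12 -> 8 -> 4 -> 3

The waypoints must appear in the order 12, 8, with no cell reused.
Route from 5: down 1 to 9, right 3 to 12, up 2 to 4, left 1 to 3 — 7 moves in all.
Check: order respected (12 at step 4, 8 at step 5).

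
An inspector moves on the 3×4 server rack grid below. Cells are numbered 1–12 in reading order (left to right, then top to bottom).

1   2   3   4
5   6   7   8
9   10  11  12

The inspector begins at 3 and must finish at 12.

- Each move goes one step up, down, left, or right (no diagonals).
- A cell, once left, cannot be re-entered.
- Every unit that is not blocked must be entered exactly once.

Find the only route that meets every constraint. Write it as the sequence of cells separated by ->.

Need to visit all 12 open cells exactly once, starting at 3 and ending at 12.
Cell 4 has only two open neighbours (8 and 3), so the path must pass straight through it: one of those is the cell it's entered from and the other is where it exits.
Route from 3: right to 4, down to 8, 2× left (reaching 6), up to 2, left to 1, 2× down (reaching 9), 3× right (reaching 12) — 11 moves in all.
Check: all 12 open cells covered.

3 -> 4 -> 8 -> 7 -> 6 -> 2 -> 1 -> 5 -> 9 -> 10 -> 11 -> 12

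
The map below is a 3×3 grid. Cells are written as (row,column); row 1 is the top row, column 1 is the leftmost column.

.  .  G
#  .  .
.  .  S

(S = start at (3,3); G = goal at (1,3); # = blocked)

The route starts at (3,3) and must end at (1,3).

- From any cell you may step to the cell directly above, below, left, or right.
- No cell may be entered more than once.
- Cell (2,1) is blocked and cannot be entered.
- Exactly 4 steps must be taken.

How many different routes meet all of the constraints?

Need simple routes of exactly 4 moves from (3,3) to (1,3) (Manhattan distance 2, so 1 moves are spent on a detour and 1 undoing it).
Enumerating: (3,3) (2,3) (2,2) (1,2) (1,3) | (3,3) (3,2) (2,2) (1,2) (1,3) | (3,3) (3,2) (2,2) (2,3) (1,3).
That gives 3 routes.

3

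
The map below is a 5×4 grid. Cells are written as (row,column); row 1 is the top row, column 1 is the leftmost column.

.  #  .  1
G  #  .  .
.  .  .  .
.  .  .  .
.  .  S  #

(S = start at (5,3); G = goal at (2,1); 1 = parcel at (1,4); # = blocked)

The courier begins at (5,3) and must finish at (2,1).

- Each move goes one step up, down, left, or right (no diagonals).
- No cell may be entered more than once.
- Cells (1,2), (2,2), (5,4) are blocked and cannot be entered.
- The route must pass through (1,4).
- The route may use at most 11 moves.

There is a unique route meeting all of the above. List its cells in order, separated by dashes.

(5,3) - (4,3) - (4,4) - (3,4) - (2,4) - (1,4) - (1,3) - (2,3) - (3,3) - (3,2) - (3,1) - (2,1)

Any route must reach (1,4) and still end at (2,1) within 11 moves, so the order of the required stops is forced.
Route from (5,3): up to (4,3), right to (4,4), 3× up (reaching (1,4)), left to (1,3), 2× down (reaching (3,3)), 2× left (reaching (3,1)), up to (2,1) — 11 moves in all.
Check: all required cells visited; 11 ≤ 11 moves.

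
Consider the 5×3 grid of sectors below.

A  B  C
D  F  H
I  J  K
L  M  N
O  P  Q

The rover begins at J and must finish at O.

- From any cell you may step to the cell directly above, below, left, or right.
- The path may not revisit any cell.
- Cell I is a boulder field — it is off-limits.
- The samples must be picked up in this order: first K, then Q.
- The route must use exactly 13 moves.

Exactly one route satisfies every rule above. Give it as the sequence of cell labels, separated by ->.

J -> F -> D -> A -> B -> C -> H -> K -> N -> Q -> P -> M -> L -> O

The waypoints must appear in the order K, Q, with no cell reused.
Route from J: up 1 to F, left 1 to D, up 1 to A, right 2 to C, down 4 to Q, left 1 to P, up 1 to M, left 1 to L, down 1 to O — 13 moves in all.
Check: order respected (K at step 7, Q at step 9); 13 moves as required.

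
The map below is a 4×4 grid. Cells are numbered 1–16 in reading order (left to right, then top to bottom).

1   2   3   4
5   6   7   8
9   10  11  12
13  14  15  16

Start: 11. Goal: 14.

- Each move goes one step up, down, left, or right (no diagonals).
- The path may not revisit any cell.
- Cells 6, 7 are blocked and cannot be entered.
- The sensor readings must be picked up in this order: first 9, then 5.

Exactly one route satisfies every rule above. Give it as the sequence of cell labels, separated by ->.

11 -> 10 -> 9 -> 5 -> 1 -> 2 -> 3 -> 4 -> 8 -> 12 -> 16 -> 15 -> 14

The waypoints must appear in the order 9, 5, with no cell reused.
Route from 11: left 2 to 9, up 2 to 1, right 3 to 4, down 3 to 16, left 2 to 14 — 12 moves in all.
Check: order respected (9 at step 2, 5 at step 3).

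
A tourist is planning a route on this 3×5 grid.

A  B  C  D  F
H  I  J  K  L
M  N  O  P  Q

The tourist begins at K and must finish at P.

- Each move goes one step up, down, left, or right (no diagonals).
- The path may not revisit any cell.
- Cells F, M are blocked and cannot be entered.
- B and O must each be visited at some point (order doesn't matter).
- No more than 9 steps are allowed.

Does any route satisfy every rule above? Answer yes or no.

One route that works: K → D → C → B → I → N → O → P.

yes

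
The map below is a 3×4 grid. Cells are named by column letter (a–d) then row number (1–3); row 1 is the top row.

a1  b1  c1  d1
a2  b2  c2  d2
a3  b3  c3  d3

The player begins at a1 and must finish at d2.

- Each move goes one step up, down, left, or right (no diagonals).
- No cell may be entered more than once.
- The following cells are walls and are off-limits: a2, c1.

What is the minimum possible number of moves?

4

The Manhattan distance from a1 to d2 is |1−2| + |1−4| = 4, so at least 4 moves are needed.
A route of 4 moves achieves this: a1 → b1 → b2 → c2 → d2.
Since 4 matches the lower bound, it is optimal.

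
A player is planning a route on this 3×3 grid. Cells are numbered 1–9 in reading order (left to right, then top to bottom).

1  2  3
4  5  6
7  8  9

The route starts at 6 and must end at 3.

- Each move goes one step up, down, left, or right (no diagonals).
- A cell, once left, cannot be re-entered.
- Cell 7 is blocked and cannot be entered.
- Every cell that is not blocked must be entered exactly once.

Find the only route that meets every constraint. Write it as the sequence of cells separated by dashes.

6 - 9 - 8 - 5 - 4 - 1 - 2 - 3

Need to visit all 8 open cells exactly once, starting at 6 and ending at 3.
Cell 1 has only two open neighbours (4 and 2), so the path must pass straight through it: one of those is the cell it's entered from and the other is where it exits.
Route from 6: down 1 to 9, left 1 to 8, up 1 to 5, left 1 to 4, up 1 to 1, right 2 to 3 — 7 moves in all.
Check: all 8 open cells covered.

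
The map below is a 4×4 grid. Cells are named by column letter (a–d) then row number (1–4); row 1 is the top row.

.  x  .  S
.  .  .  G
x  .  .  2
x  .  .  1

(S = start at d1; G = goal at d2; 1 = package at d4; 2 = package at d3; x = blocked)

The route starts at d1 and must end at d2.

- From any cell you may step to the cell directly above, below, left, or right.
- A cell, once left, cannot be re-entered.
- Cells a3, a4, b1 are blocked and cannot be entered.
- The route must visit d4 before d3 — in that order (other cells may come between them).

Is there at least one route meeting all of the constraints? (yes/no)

One route that works: d1 → c1 → c2 → c3 → c4 → d4 → d3 → d2.

yes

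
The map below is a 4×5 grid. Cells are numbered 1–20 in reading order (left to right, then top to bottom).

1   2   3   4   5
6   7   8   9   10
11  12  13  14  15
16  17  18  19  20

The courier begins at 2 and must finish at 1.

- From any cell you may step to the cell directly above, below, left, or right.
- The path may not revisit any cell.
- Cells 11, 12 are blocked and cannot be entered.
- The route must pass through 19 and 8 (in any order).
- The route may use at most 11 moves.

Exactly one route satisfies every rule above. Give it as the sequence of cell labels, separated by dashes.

The budget equals the shortest possible length, so every move has to be on a shortest route through the required cells.
Route from 2: right 2 to 4, down 3 to 19, left 1 to 18, up 2 to 8, left 2 to 6, up 1 to 1 — 11 moves in all.
Check: all required cells visited; 11 ≤ 11 moves.

2 - 3 - 4 - 9 - 14 - 19 - 18 - 13 - 8 - 7 - 6 - 1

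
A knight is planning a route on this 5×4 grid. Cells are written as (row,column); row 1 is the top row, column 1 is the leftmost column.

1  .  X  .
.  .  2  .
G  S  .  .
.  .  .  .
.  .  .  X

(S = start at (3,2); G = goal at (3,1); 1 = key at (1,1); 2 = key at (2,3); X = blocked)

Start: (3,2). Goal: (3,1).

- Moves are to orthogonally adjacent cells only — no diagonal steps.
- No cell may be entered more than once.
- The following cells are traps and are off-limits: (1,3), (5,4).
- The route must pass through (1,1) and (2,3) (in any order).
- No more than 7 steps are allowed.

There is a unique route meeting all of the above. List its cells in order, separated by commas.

(3,2), (3,3), (2,3), (2,2), (1,2), (1,1), (2,1), (3,1)

Any route must reach (1,1) and (2,3) and still end at (3,1) within 7 moves, so the order of the required stops is forced.
Route from (3,2): right 1 to (3,3), up 1 to (2,3), left 1 to (2,2), up 1 to (1,2), left 1 to (1,1), down 2 to (3,1) — 7 moves in all.
Check: all required cells visited; 7 ≤ 7 moves.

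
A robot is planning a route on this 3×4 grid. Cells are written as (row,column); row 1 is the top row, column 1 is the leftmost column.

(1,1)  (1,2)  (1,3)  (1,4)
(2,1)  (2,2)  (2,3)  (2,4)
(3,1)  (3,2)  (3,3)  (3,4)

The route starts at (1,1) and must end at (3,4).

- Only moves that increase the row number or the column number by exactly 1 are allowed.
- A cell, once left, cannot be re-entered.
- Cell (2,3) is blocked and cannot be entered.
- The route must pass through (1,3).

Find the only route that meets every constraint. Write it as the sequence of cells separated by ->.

Moves only go right or down, so the column and row indices never decrease.
Route from (1,1): right 3 to (1,4), down 2 to (3,4) — 5 moves in all.
Check: all required cells visited.

(1,1) -> (1,2) -> (1,3) -> (1,4) -> (2,4) -> (3,4)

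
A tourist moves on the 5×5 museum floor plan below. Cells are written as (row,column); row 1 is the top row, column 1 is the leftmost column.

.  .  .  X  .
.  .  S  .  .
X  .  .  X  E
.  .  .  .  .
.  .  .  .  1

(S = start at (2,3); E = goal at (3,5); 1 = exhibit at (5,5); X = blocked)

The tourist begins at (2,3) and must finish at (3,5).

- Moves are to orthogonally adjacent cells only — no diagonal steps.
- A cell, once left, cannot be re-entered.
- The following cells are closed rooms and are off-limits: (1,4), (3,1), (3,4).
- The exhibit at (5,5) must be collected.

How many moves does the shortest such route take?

7

Any route passes through (5,5) somewhere between (2,3) and (3,5). Summing Manhattan distances along the two legs ((2,3) → (5,5) → (3,5)) gives a lower bound of 5 + 2 = 7 moves.
A route of 7 moves achieves this: (2,3) → (3,3) → (4,3) → (5,3) → (5,4) → (5,5) → (4,5) → (3,5).
Since 7 matches the lower bound, it is optimal.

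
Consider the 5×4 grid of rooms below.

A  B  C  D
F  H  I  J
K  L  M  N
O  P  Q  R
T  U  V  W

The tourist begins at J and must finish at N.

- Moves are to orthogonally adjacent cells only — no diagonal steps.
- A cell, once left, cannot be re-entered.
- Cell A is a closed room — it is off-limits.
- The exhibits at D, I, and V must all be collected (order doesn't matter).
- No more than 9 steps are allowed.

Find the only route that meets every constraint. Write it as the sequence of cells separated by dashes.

J - D - C - I - M - Q - V - W - R - N

The budget equals the shortest possible length, so every move has to be on a shortest route through the required cells.
Route from J: up to D, left to C, 4× down (reaching V), right to W, 2× up (reaching N) — 9 moves in all.
Check: all required cells visited; 9 ≤ 9 moves.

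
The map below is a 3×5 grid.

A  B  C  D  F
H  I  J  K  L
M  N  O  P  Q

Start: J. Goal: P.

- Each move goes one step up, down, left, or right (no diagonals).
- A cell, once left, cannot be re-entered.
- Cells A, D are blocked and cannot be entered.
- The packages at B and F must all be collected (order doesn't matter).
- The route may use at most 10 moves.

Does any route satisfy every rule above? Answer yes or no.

F must be visited but has only one open neighbour (L), and it is neither the start nor the goal — the route would have to enter and leave through L, re-entering it.

no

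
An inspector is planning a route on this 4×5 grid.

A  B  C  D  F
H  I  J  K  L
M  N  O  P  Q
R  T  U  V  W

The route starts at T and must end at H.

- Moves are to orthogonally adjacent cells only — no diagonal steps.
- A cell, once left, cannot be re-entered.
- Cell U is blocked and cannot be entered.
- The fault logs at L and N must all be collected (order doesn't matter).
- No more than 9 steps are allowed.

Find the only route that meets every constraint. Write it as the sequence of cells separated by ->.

T -> N -> O -> P -> Q -> L -> K -> J -> I -> H

The 9-move cap with required stops at L, N leaves no slack for detours.
Route from T: up 1 to N, right 3 to Q, up 1 to L, left 4 to H — 9 moves in all.
Check: all required cells visited; 9 ≤ 9 moves.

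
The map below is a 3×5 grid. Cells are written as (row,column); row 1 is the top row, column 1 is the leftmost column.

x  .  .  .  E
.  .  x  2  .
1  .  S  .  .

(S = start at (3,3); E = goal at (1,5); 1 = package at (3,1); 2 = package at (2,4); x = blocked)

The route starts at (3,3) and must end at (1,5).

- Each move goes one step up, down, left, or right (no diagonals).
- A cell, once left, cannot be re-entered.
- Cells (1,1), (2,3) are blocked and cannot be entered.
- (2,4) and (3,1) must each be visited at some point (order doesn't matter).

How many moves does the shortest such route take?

Any route passes through (2,4) and (3,1) in some order between (3,3) and (1,5). Summing Manhattan distances along each leg and taking the cheapest ordering ((3,3) → (3,1) → (2,4) → (1,5)) gives a lower bound of 2 + 4 + 2 = 8 moves.
The shortest route satisfying every rule uses 10 moves: (3,3) → (3,2) → (3,1) → (2,1) → (2,2) → (1,2) → (1,3) → (1,4) → (2,4) → (2,5) → (1,5).
The no-revisit rule (legs can't share cells) pushes the minimum above the 8-move bound; an exhaustive check rules out every length from 8 to 9, leaving 10 as the minimum.

10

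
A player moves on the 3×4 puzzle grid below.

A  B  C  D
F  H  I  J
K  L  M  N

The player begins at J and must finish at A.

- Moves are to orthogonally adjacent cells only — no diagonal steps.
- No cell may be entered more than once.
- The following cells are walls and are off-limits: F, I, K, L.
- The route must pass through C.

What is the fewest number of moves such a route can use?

4

Any route passes through C somewhere between J and A. Summing Manhattan distances along the two legs (J → C → A) gives a lower bound of 2 + 2 = 4 moves.
A route of 4 moves achieves this: J → D → C → B → A.
Since 4 matches the lower bound, it is optimal.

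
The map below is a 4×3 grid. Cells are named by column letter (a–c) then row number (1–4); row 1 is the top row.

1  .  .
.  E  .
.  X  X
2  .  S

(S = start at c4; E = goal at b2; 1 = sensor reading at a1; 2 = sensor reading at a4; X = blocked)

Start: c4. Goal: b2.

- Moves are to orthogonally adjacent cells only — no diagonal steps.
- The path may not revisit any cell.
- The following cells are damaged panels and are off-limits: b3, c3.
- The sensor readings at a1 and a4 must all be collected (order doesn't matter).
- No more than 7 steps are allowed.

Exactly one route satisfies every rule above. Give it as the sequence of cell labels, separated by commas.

c4, b4, a4, a3, a2, a1, b1, b2

The budget equals the shortest possible length, so every move has to be on a shortest route through the required cells.
Route from c4: left 2 to a4, up 3 to a1, right 1 to b1, down 1 to b2 — 7 moves in all.
Check: all required cells visited; 7 ≤ 7 moves.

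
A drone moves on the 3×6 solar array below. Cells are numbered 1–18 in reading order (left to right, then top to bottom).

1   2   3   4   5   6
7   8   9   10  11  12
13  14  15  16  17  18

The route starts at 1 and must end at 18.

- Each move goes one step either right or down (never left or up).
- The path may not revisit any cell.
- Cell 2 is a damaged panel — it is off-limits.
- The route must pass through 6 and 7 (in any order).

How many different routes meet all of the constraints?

A right/down-only route from 1 to 18 makes exactly 2 down-moves and 5 right-moves in some order.
With no other constraints that would be C(7,2) = 21 routes.
7 is below but to the left of 6: going 6 → 7 would need a leftward move and 7 → 6 an upward move, so no right/down-only route can visit both required cells.
No route satisfies every constraint, so the count is 0.

0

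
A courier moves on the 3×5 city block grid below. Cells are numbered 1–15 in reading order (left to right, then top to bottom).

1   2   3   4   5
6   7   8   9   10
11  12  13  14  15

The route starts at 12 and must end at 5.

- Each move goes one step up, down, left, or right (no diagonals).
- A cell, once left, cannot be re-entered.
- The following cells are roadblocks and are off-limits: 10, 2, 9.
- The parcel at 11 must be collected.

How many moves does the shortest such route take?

Any route passes through 11 somewhere between 12 and 5. Summing Manhattan distances along the two legs (12 → 11 → 5) gives a lower bound of 1 + 6 = 7 moves.
A route of 7 moves achieves this: 12 → 11 → 6 → 7 → 8 → 3 → 4 → 5.
Since 7 matches the lower bound, it is optimal.

7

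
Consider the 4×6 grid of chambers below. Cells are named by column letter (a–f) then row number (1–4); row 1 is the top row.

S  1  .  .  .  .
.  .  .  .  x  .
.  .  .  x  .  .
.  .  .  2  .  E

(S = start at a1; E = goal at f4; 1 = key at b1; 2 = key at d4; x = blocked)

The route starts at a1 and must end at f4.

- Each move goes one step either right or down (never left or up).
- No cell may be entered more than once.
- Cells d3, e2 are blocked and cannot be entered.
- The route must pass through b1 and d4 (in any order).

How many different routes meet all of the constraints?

A right/down-only route from a1 to f4 makes exactly 3 down-moves and 5 right-moves in some order.
With no other constraints that would be C(8,3) = 56 routes.
A monotone route can only reach the required cells in the order b1, d4, so split there and multiply the segment counts (each segment already excludes blocked cells): a1→b1: 1; b1→d4: 4; d4→f4: 1; product = 4.
That gives 4 routes.

4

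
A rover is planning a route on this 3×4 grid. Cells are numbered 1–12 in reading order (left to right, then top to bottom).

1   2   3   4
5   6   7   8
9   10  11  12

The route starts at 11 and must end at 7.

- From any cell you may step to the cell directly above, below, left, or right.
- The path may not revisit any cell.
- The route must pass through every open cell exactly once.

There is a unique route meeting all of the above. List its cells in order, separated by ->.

11 -> 12 -> 8 -> 4 -> 3 -> 2 -> 1 -> 5 -> 9 -> 10 -> 6 -> 7

Need to visit all 12 open cells exactly once, starting at 11 and ending at 7.
Cell 9 has only two open neighbours (5 and 10), so the path must pass straight through it: one of those is the cell it's entered from and the other is where it exits.
Route from 11: right 1 to 12, up 2 to 4, left 3 to 1, down 2 to 9, right 1 to 10, up 1 to 6, right 1 to 7 — 11 moves in all.
Check: all 12 open cells covered.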